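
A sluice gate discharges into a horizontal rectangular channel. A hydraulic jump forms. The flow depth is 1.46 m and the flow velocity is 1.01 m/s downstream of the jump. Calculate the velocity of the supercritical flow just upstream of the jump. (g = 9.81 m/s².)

Fr₂ = V₂/√(g·y₂) = 1.01/√(9.81×1.46) = 0.267.
Applying the sequent-depth relation in reverse, y₁/y₂ = ½[√(1 + 8Fr₂²) − 1] = ½[√1.570 − 1] = 0.126.
y₁ = 0.126 × 1.46 = 0.185 m.
V₁ = q/y₁ = 1.47/0.185 = 7.99 m/s.

V₁ = 7.99 m/s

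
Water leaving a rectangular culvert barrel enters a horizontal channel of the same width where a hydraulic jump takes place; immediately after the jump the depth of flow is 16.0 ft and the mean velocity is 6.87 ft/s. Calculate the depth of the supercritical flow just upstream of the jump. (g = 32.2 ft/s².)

Fr₂ = V₂/√(g·y₂) = 6.87/√(32.2×16.0) = 0.303.
The Bélanger relation is symmetric: y₁/y₂ = ½[√(1 + 8Fr₂²) − 1] = ½[√1.733 − 1] = 0.158.
y₁ = 0.158 × 16.0 = 2.53 ft.

y₁ = 2.53 ft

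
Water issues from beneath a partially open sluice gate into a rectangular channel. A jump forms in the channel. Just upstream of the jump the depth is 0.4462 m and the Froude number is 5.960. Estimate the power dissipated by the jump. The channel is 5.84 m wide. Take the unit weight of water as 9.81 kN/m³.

P = 1498 kW

Fr₁ = 5.960 (given).
Sequent-depth ratio: y₂/y₁ = ½[√(1 + 8Fr₁²) − 1] = ½[√285.17 − 1] = 7.944.
y₂ = 7.944 × 0.4462 = 3.544 m.
Head loss: ΔE = (y₂ − y₁)³/(4y₁y₂) = (3.544 − 0.4462)³/(4×0.4462×3.544) = 29.74/6.326 = 4.701 m.
V₁ = Fr₁·√(g·y₁) = 5.960×√(9.81×0.4462) = 12.47 m/s; q = V₁·y₁ = 5.564 m²/s. Q = q·b = 5.564 × 5.84 = 32.49 m³/s. P = γ·Q·ΔE = 9.81 × 32.49 × 4.701 = 1498 kW.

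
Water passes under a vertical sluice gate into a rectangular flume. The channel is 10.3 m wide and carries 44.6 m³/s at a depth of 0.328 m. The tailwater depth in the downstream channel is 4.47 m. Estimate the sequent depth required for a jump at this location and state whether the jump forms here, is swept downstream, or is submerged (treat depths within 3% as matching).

q = Q/b = 44.6/10.3 = 4.33 m²/s; V₁ = q/y₁ = 13.2 m/s. Fr₁ = V₁/√(g·y₁) = 7.36.
Bélanger equation: y₂/y₁ = ½[√(1 + 8Fr₁²) − 1] = ½[√434.3 − 1] = 9.92.
y₂ = 9.92 × 0.328 = 3.25 m.
Tailwater y_tw = 4.47 m: y_tw > y₂, so the jump is submerged.

y₂ = 3.25 m; the jump is submerged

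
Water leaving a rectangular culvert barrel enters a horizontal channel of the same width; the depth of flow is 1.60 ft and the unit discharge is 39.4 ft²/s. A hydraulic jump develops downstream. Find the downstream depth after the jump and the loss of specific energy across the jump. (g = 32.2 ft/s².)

V₁ = q/y₁ = 39.4/1.60 = 24.6 ft/s. Fr₁ = V₁/√(g·y₁) = 24.6/√(32.2×1.60) = 3.43.
Bélanger equation: y₂/y₁ = ½[√(1 + 8Fr₁²) − 1] = ½[√95.16 − 1] = 4.38.
y₂ = 4.38 × 1.60 = 7.00 ft.
Head loss: ΔE = (y₂ − y₁)³/(4y₁y₂) = (7.00 − 1.60)³/(4×1.60×7.00) = 158/44.8 = 3.52 ft.

y₂ = 7.00 ft; ΔE = 3.52 ft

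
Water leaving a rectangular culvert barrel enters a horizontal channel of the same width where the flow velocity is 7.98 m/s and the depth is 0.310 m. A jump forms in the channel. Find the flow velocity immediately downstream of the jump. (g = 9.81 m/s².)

Fr₁ = V₁/√(g·y₁) = 7.98/√(9.81×0.310) = 4.58.
Conjugate-depth relation: y₂/y₁ = ½[√(1 + 8Fr₁²) − 1] = ½[√168.5 − 1] = 5.99.
y₂ = 5.99 × 0.310 = 1.86 m.
q = V₁·y₁ = 7.98 × 0.310 = 2.47 m²/s.
V₂ = q/y₂ = 2.47/1.86 = 1.33 m/s.

V₂ = 1.33 m/s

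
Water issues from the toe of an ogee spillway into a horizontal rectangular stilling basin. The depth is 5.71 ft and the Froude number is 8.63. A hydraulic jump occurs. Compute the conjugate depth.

y₂ = 66.9 ft

Fr₁ = 8.63 (given).
Conjugate-depth relation: y₂/y₁ = ½[√(1 + 8Fr₁²) − 1] = ½[√596.8 − 1] = 11.7.
y₂ = 11.7 × 5.71 = 66.9 ft.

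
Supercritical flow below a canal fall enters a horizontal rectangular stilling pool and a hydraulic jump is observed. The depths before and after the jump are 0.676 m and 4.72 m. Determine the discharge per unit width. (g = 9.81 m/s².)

For a rectangular channel the momentum equation gives q² = ½·g·y₁·y₂·(y₁ + y₂) = ½×9.81×0.676×4.72×5.40 = 84.4.
q = √84.4 = 9.19 m²/s.

q = 9.19 m²/s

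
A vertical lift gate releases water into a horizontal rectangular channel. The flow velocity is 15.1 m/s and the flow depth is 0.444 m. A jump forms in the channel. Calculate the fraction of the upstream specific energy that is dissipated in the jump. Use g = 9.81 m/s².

ΔE/E₁ = 0.631 (63.1%)

Fr₁ = V₁/√(g·y₁) = 15.1/√(9.81×0.444) = 7.24.
Bélanger equation: y₂/y₁ = ½[√(1 + 8Fr₁²) − 1] = ½[√419.8 − 1] = 9.74.
y₂ = 9.74 × 0.444 = 4.33 m.
E₁ = y₁ + V₁²/2g = 12.1 m. ΔE = (y₂ − y₁)³/(4y₁y₂) = 7.62 m. ΔE/E₁ = 7.62/12.1 = 0.631.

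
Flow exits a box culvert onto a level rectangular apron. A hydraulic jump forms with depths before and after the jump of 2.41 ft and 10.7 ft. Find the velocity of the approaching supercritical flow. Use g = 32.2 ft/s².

For a rectangular channel the momentum equation gives q² = ½·g·y₁·y₂·(y₁ + y₂) = ½×32.2×2.41×10.7×13.1 = 5443.
q = √5443 = 73.8 ft²/s.
V₁ = q/y₁ = 73.8/2.41 = 30.6 ft/s.

V₁ = 30.6 ft/s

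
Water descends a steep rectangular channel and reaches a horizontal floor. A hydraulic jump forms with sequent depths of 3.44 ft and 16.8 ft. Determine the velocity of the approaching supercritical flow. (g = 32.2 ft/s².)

V₁ = 39.9 ft/s

For a rectangular channel the momentum equation gives q² = ½·g·y₁·y₂·(y₁ + y₂) = ½×32.2×3.44×16.8×20.2 = 18832.
q = √18832 = 137 ft²/s.
V₁ = q/y₁ = 137/3.44 = 39.9 ft/s.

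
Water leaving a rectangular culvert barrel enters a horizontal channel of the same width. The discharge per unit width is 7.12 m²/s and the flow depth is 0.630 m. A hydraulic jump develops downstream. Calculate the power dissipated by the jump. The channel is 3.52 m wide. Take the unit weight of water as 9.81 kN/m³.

V₁ = q/y₁ = 7.12/0.630 = 11.3 m/s. Fr₁ = V₁/√(g·y₁) = 11.3/√(9.81×0.630) = 4.55.
From the momentum equation for a rectangular channel, y₂/y₁ = ½[√(1 + 8Fr₁²) − 1] = ½[√166.3 − 1] = 5.95.
y₂ = 5.95 × 0.630 = 3.75 m.
Head loss: ΔE = (y₂ − y₁)³/(4y₁y₂) = (3.75 − 0.630)³/(4×0.630×3.75) = 30.3/9.44 = 3.21 m.
Q = q·b = 7.12 × 3.52 = 25.1 m³/s. P = γ·Q·ΔE = 9.81 × 25.1 × 3.21 = 789 kW.

P = 789 kW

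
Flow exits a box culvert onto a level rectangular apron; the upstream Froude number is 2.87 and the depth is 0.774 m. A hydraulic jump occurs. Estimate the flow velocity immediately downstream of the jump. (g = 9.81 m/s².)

Fr₁ = 2.87 (given).
Sequent-depth ratio: y₂/y₁ = ½[√(1 + 8Fr₁²) − 1] = ½[√66.90 − 1] = 3.59.
y₂ = 3.59 × 0.774 = 2.78 m.
V₁ = Fr₁·√(g·y₁) = 2.87×√(9.81×0.774) = 7.91 m/s; q = V₁·y₁ = 6.12 m²/s.
V₂ = q/y₂ = 6.12/2.78 = 2.20 m/s.

V₂ = 2.20 m/s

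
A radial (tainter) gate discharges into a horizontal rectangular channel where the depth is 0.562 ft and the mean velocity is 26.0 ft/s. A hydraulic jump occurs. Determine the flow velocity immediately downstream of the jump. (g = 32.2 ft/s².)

Fr₁ = V₁/√(g·y₁) = 26.0/√(32.2×0.562) = 6.11.
By Bélanger, y₂/y₁ = ½[√(1 + 8Fr₁²) − 1] = ½[√299.8 − 1] = 8.16.
y₂ = 8.16 × 0.562 = 4.58 ft.
q = V₁·y₁ = 26.0 × 0.562 = 14.6 ft²/s.
V₂ = q/y₂ = 14.6/4.58 = 3.19 ft/s.

V₂ = 3.19 ft/s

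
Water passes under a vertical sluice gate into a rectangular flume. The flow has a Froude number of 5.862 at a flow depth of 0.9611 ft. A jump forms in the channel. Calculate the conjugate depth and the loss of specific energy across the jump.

y₂ = 7.502 ft; ΔE = 9.702 ft

Fr₁ = 5.862 (given).
Bélanger equation: y₂/y₁ = ½[√(1 + 8Fr₁²) − 1] = ½[√275.90 − 1] = 7.805.
y₂ = 7.805 × 0.9611 = 7.502 ft.
V₁ = Fr₁·√(g·y₁) = 5.862×√(32.2×0.9611) = 32.61 ft/s; q = V₁·y₁ = 31.34 ft²/s. V₂ = q/y₂ = 31.34/7.502 = 4.178 ft/s. E₁ = y₁ + V₁²/2g = 17.47 ft; E₂ = y₂ + V₂²/2g = 7.773 ft. ΔE = E₁ − E₂ = 9.702 ft.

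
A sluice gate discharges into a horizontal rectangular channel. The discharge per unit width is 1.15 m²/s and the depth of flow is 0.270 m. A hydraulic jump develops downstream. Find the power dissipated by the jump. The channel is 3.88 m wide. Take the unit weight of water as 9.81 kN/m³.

V₁ = q/y₁ = 1.15/0.270 = 4.26 m/s. Fr₁ = V₁/√(g·y₁) = 4.26/√(9.81×0.270) = 2.62.
Bélanger equation: y₂/y₁ = ½[√(1 + 8Fr₁²) − 1] = ½[√55.79 − 1] = 3.23.
y₂ = 3.23 × 0.270 = 0.873 m.
Head loss: ΔE = (y₂ − y₁)³/(4y₁y₂) = (0.873 − 0.270)³/(4×0.270×0.873) = 0.220/0.943 = 0.233 m.
Q = q·b = 1.15 × 3.88 = 4.46 m³/s. P = γ·Q·ΔE = 9.81 × 4.46 × 0.233 = 10.2 kW.

P = 10.2 kW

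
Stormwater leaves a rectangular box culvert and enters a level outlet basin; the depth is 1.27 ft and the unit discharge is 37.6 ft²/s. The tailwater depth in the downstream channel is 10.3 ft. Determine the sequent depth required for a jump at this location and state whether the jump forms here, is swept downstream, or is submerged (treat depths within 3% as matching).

V₁ = q/y₁ = 37.6/1.27 = 29.6 ft/s. Fr₁ = V₁/√(g·y₁) = 29.6/√(32.2×1.27) = 4.63.
From the momentum equation for a rectangular channel, y₂/y₁ = ½[√(1 + 8Fr₁²) − 1] = ½[√172.5 − 1] = 6.07.
y₂ = 6.07 × 1.27 = 7.70 ft.
Tailwater y_tw = 10.3 ft: y_tw > y₂, so the jump is submerged.

y₂ = 7.70 ft; the jump is submerged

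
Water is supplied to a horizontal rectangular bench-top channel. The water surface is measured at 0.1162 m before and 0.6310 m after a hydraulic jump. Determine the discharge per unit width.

For a rectangular channel the momentum equation gives q² = ½·g·y₁·y₂·(y₁ + y₂) = ½×9.81×0.1162×0.6310×0.7472 = 0.2687.
q = √0.2687 = 0.5184 m²/s.

q = 0.5184 m²/s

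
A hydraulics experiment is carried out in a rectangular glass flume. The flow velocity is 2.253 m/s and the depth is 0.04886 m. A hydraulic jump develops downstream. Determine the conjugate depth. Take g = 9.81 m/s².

Fr₁ = V₁/√(g·y₁) = 2.253/√(9.81×0.04886) = 3.254.
From the momentum equation for a rectangular channel, y₂/y₁ = ½[√(1 + 8Fr₁²) − 1] = ½[√85.721 − 1] = 4.129.
y₂ = 4.129 × 0.04886 = 0.2018 m.

y₂ = 0.2018 m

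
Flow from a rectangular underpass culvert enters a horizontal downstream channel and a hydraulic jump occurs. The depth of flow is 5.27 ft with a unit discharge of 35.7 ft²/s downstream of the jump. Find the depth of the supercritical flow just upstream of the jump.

V₂ = q/y₂ = 35.7/5.27 = 6.77 ft/s; Fr₂ = V₂/√(g·y₂) = 0.520.
The Bélanger relation is symmetric: y₁/y₂ = ½[√(1 + 8Fr₂²) − 1] = ½[√3.163 − 1] = 0.389.
y₁ = 0.389 × 5.27 = 2.05 ft.

y₁ = 2.05 ft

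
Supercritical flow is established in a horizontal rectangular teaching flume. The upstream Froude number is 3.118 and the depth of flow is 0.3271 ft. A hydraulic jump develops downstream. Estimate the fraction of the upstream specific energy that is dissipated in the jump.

ΔE/E₁ = 0.275 (27.5%)

Fr₁ = 3.118 (given).
Sequent-depth ratio: y₂/y₁ = ½[√(1 + 8Fr₁²) − 1] = ½[√78.775 − 1] = 3.938.
y₂ = 3.938 × 0.3271 = 1.288 ft.
E₁ = y₁(1 + Fr₁²/2) = 0.3271×(1 + 3.118²/2) = 1.917 ft. ΔE = (y₂ − y₁)³/(4y₁y₂) = 0.5265 ft. ΔE/E₁ = 0.5265/1.917 = 0.275.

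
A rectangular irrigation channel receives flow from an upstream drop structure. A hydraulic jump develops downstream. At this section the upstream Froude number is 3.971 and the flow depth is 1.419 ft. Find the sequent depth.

Fr₁ = 3.971 (given).
Conjugate-depth relation: y₂/y₁ = ½[√(1 + 8Fr₁²) − 1] = ½[√127.15 − 1] = 5.138.
y₂ = 5.138 × 1.419 = 7.291 ft.

y₂ = 7.291 ft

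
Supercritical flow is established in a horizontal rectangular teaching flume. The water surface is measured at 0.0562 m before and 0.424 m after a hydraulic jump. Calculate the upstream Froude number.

Fr₁ = 5.68

For a rectangular channel the momentum equation gives q² = ½·g·y₁·y₂·(y₁ + y₂) = ½×9.81×0.0562×0.424×0.480 = 0.0561.
q = √0.0561 = 0.237 m²/s.
V₁ = q/y₁ = 4.22 m/s; Fr₁ = V₁/√(g·y₁) = 5.68.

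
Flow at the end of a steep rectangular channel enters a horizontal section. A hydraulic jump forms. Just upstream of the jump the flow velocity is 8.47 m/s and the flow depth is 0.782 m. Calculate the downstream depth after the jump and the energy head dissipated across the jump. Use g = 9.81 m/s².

y₂ = 3.01 m; ΔE = 1.18 m

Fr₁ = V₁/√(g·y₁) = 8.47/√(9.81×0.782) = 3.06.
By Bélanger, y₂/y₁ = ½[√(1 + 8Fr₁²) − 1] = ½[√75.81 − 1] = 3.85.
y₂ = 3.85 × 0.782 = 3.01 m.
Head loss: ΔE = (y₂ − y₁)³/(4y₁y₂) = (3.01 − 0.782)³/(4×0.782×3.01) = 11.1/9.43 = 1.18 m.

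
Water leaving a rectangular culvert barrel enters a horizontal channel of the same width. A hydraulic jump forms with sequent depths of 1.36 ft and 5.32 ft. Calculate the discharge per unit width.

q = 27.9 ft²/s

For a rectangular channel the momentum equation gives q² = ½·g·y₁·y₂·(y₁ + y₂) = ½×32.2×1.36×5.32×6.68 = 778.
q = √778 = 27.9 ft²/s.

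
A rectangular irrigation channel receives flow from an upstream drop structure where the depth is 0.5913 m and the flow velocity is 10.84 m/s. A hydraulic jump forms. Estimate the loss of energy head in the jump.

ΔE = 2.928 m

Fr₁ = V₁/√(g·y₁) = 10.84/√(9.81×0.5913) = 4.501.
Conjugate-depth relation: y₂/y₁ = ½[√(1 + 8Fr₁²) − 1] = ½[√163.06 − 1] = 5.885.
y₂ = 5.885 × 0.5913 = 3.480 m.
q = V₁·y₁ = 10.84 × 0.5913 = 6.410 m²/s. V₂ = q/y₂ = 6.410/3.480 = 1.842 m/s. E₁ = y₁ + V₁²/2g = 6.580 m; E₂ = y₂ + V₂²/2g = 3.653 m. ΔE = E₁ − E₂ = 2.928 m.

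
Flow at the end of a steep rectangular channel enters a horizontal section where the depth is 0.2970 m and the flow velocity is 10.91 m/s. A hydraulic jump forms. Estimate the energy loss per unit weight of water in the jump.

ΔE = 3.741 m

Fr₁ = V₁/√(g·y₁) = 10.91/√(9.81×0.2970) = 6.392.
Conjugate-depth relation: y₂/y₁ = ½[√(1 + 8Fr₁²) − 1] = ½[√327.82 − 1] = 8.553.
y₂ = 8.553 × 0.2970 = 2.540 m.
Head loss: ΔE = (y₂ − y₁)³/(4y₁y₂) = (2.540 − 0.2970)³/(4×0.2970×2.540) = 11.29/3.018 = 3.741 m.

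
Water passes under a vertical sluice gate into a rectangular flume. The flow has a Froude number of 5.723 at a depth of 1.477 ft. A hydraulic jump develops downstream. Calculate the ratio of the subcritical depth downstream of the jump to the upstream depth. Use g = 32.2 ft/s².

y₂/y₁ = 7.609

Fr₁ = 5.723 (given).
From the momentum equation for a rectangular channel, y₂/y₁ = ½[√(1 + 8Fr₁²) − 1] = ½[√263.02 − 1] = 7.609.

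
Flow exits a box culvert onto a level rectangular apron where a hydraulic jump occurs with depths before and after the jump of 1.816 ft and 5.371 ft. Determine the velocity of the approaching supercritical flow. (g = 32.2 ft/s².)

V₁ = 18.50 ft/s

For a rectangular channel the momentum equation gives q² = ½·g·y₁·y₂·(y₁ + y₂) = ½×32.2×1.816×5.371×7.187 = 1129.
q = √1129 = 33.59 ft²/s.
V₁ = q/y₁ = 33.59/1.816 = 18.50 ft/s.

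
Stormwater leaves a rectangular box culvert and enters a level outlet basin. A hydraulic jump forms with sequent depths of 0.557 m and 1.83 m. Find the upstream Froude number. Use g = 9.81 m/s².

Fr₁ = 2.65

For a rectangular channel the momentum equation gives q² = ½·g·y₁·y₂·(y₁ + y₂) = ½×9.81×0.557×1.83×2.39 = 11.9.
q = √11.9 = 3.45 m²/s.
V₁ = q/y₁ = 6.20 m/s; Fr₁ = V₁/√(g·y₁) = 2.65.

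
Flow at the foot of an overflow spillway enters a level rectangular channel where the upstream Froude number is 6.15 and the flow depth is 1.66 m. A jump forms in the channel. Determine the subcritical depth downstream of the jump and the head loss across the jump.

Fr₁ = 6.15 (given).
Bélanger equation: y₂/y₁ = ½[√(1 + 8Fr₁²) − 1] = ½[√303.6 − 1] = 8.21.
y₂ = 8.21 × 1.66 = 13.6 m.
Head loss: ΔE = (y₂ − y₁)³/(4y₁y₂) = (13.6 − 1.66)³/(4×1.66×13.6) = 1716/90.5 = 19.0 m.

y₂ = 13.6 m; ΔE = 19.0 m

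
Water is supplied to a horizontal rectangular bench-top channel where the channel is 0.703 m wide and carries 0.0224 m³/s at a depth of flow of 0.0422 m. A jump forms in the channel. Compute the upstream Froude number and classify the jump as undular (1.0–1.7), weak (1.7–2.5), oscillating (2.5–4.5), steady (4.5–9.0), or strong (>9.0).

q = Q/b = 0.0224/0.703 = 0.0319 m²/s; V₁ = q/y₁ = 0.755 m/s. Fr₁ = V₁/√(g·y₁) = 1.17.
Fr₁ = 1.17 lies in the undular range.

Fr₁ = 1.17; undular jump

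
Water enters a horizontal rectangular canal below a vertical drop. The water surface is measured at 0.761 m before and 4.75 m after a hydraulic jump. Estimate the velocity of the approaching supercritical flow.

For a rectangular channel the momentum equation gives q² = ½·g·y₁·y₂·(y₁ + y₂) = ½×9.81×0.761×4.75×5.51 = 97.7.
q = √97.7 = 9.88 m²/s.
V₁ = q/y₁ = 9.88/0.761 = 13.0 m/s.

V₁ = 13.0 m/s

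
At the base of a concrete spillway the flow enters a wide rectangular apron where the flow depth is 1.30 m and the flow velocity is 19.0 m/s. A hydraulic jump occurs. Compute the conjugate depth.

y₂ = 9.15 m

Fr₁ = V₁/√(g·y₁) = 19.0/√(9.81×1.30) = 5.32.
Conjugate-depth relation: y₂/y₁ = ½[√(1 + 8Fr₁²) − 1] = ½[√227.5 − 1] = 7.04.
y₂ = 7.04 × 1.30 = 9.15 m.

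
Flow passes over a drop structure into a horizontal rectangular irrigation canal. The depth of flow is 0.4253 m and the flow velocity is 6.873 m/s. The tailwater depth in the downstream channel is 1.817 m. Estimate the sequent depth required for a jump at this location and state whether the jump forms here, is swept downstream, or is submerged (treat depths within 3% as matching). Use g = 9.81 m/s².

y₂ = 1.822 m; the jump forms here

Fr₁ = V₁/√(g·y₁) = 6.873/√(9.81×0.4253) = 3.365.
Bélanger equation: y₂/y₁ = ½[√(1 + 8Fr₁²) − 1] = ½[√91.577 − 1] = 4.285.
y₂ = 4.285 × 0.4253 = 1.822 m.
Tailwater y_tw = 1.817 m: y_tw ≈ y₂, so the jump forms here.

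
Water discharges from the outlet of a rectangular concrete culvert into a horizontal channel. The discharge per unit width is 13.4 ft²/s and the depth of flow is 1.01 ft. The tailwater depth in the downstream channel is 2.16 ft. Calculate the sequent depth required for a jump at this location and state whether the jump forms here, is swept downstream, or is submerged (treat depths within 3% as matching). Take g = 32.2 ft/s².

y₂ = 2.86 ft; the jump is swept downstream

V₁ = q/y₁ = 13.4/1.01 = 13.3 ft/s. Fr₁ = V₁/√(g·y₁) = 13.3/√(32.2×1.01) = 2.33.
From the momentum equation for a rectangular channel, y₂/y₁ = ½[√(1 + 8Fr₁²) − 1] = ½[√44.30 − 1] = 2.83.
y₂ = 2.83 × 1.01 = 2.86 ft.
Tailwater y_tw = 2.16 ft: y_tw < y₂, so the jump is swept downstream.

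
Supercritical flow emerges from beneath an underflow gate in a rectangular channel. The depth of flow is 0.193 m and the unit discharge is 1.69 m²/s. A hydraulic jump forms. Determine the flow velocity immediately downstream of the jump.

V₂ = 1.03 m/s

V₁ = q/y₁ = 1.69/0.193 = 8.76 m/s. Fr₁ = V₁/√(g·y₁) = 8.76/√(9.81×0.193) = 6.36.
Sequent-depth ratio: y₂/y₁ = ½[√(1 + 8Fr₁²) − 1] = ½[√325.0 − 1] = 8.51.
y₂ = 8.51 × 0.193 = 1.64 m.
V₂ = q/y₂ = 1.69/1.64 = 1.03 m/s.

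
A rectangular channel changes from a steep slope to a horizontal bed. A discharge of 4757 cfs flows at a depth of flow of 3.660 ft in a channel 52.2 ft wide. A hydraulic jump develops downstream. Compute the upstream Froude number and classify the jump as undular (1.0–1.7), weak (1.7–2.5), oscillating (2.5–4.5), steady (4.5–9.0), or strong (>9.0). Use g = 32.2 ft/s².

q = Q/b = 4757/52.2 = 91.13 ft²/s; V₁ = q/y₁ = 24.90 ft/s. Fr₁ = V₁/√(g·y₁) = 2.294.
Fr₁ = 2.294 lies in the weak range.

Fr₁ = 2.294; weak jump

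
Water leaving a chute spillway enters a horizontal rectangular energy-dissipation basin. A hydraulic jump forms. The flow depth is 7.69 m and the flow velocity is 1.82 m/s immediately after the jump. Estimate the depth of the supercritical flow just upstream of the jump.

Fr₂ = V₂/√(g·y₂) = 1.82/√(9.81×7.69) = 0.210.
From the momentum equation (using Fr₂), y₁/y₂ = ½[√(1 + 8Fr₂²) − 1] = ½[√1.351 − 1] = 0.0812.
y₁ = 0.0812 × 7.69 = 0.625 m.

y₁ = 0.625 m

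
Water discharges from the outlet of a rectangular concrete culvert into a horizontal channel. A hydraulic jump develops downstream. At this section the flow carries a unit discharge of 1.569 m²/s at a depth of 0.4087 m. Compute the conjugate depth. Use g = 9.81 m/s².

V₁ = q/y₁ = 1.569/0.4087 = 3.839 m/s. Fr₁ = V₁/√(g·y₁) = 3.839/√(9.81×0.4087) = 1.917.
Conjugate-depth relation: y₂/y₁ = ½[√(1 + 8Fr₁²) − 1] = ½[√30.407 − 1] = 2.257.
y₂ = 2.257 × 0.4087 = 0.9225 m.

y₂ = 0.9225 m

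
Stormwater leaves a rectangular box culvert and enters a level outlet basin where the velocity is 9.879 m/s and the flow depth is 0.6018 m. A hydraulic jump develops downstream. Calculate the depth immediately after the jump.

Fr₁ = V₁/√(g·y₁) = 9.879/√(9.81×0.6018) = 4.066.
Sequent-depth ratio: y₂/y₁ = ½[√(1 + 8Fr₁²) − 1] = ½[√133.25 − 1] = 5.272.
y₂ = 5.272 × 0.6018 = 3.173 m.

y₂ = 3.173 m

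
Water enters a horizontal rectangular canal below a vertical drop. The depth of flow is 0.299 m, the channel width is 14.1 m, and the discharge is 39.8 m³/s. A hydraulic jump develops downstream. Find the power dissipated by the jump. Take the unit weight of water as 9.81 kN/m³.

P = 1004 kW

q = Q/b = 39.8/14.1 = 2.82 m²/s; V₁ = q/y₁ = 9.44 m/s. Fr₁ = V₁/√(g·y₁) = 5.51.
From the momentum equation for a rectangular channel, y₂/y₁ = ½[√(1 + 8Fr₁²) − 1] = ½[√244.1 − 1] = 7.31.
y₂ = 7.31 × 0.299 = 2.19 m.
V₂ = q/y₂ = 2.82/2.19 = 1.29 m/s. E₁ = y₁ + V₁²/2g = 4.84 m; E₂ = y₂ + V₂²/2g = 2.27 m. ΔE = E₁ − E₂ = 2.57 m.
P = γ·Q·ΔE = 9.81 × 39.8 × 2.57 = 1004 kW.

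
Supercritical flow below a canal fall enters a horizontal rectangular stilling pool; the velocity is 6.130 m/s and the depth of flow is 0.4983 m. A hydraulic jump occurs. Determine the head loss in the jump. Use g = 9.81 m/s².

Fr₁ = V₁/√(g·y₁) = 6.130/√(9.81×0.4983) = 2.773.
Sequent-depth ratio: y₂/y₁ = ½[√(1 + 8Fr₁²) − 1] = ½[√62.497 − 1] = 3.453.
y₂ = 3.453 × 0.4983 = 1.720 m.
q = V₁·y₁ = 6.130 × 0.4983 = 3.055 m²/s. V₂ = q/y₂ = 3.055/1.720 = 1.775 m/s. E₁ = y₁ + V₁²/2g = 2.414 m; E₂ = y₂ + V₂²/2g = 1.881 m. ΔE = E₁ − E₂ = 0.5324 m.

ΔE = 0.5324 m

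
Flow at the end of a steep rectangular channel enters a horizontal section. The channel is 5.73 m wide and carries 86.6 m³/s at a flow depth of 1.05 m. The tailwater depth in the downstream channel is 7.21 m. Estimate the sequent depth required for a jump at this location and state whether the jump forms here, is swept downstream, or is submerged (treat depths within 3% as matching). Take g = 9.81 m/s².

q = Q/b = 86.6/5.73 = 15.1 m²/s; V₁ = q/y₁ = 14.4 m/s. Fr₁ = V₁/√(g·y₁) = 4.48.
From the momentum equation for a rectangular channel, y₂/y₁ = ½[√(1 + 8Fr₁²) − 1] = ½[√161.9 − 1] = 5.86.
y₂ = 5.86 × 1.05 = 6.16 m.
Tailwater y_tw = 7.21 m: y_tw > y₂, so the jump is submerged.

y₂ = 6.16 m; the jump is submerged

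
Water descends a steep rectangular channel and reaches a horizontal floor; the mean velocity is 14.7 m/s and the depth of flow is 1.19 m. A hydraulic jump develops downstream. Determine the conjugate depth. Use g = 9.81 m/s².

Fr₁ = V₁/√(g·y₁) = 14.7/√(9.81×1.19) = 4.30.
Sequent-depth ratio: y₂/y₁ = ½[√(1 + 8Fr₁²) − 1] = ½[√149.1 − 1] = 5.61.
y₂ = 5.61 × 1.19 = 6.67 m.

y₂ = 6.67 m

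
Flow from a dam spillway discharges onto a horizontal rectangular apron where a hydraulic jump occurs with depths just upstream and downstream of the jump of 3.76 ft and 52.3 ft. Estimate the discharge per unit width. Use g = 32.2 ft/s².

q = 421 ft²/s

For a rectangular channel the momentum equation gives q² = ½·g·y₁·y₂·(y₁ + y₂) = ½×32.2×3.76×52.3×56.1 = 177488.
q = √177488 = 421 ft²/s.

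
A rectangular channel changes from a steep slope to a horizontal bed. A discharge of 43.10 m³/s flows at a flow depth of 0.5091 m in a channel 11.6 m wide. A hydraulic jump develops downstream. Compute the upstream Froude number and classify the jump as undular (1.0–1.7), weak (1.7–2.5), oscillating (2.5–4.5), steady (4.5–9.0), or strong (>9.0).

q = Q/b = 43.10/11.6 = 3.716 m²/s; V₁ = q/y₁ = 7.298 m/s. Fr₁ = V₁/√(g·y₁) = 3.266.
Fr₁ = 3.266 lies in the oscillating range.

Fr₁ = 3.266; oscillating jump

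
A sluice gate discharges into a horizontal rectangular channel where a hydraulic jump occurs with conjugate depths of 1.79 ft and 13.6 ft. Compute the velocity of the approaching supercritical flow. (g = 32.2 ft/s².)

For a rectangular channel the momentum equation gives q² = ½·g·y₁·y₂·(y₁ + y₂) = ½×32.2×1.79×13.6×15.4 = 6032.
q = √6032 = 77.7 ft²/s.
V₁ = q/y₁ = 77.7/1.79 = 43.4 ft/s.

V₁ = 43.4 ft/s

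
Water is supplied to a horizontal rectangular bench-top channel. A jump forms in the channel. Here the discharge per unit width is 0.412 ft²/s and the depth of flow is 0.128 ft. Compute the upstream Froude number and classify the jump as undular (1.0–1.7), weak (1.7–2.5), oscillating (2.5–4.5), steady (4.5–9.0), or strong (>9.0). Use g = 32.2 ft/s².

Fr₁ = 1.59; undular jump

V₁ = q/y₁ = 0.412/0.128 = 3.22 ft/s. Fr₁ = V₁/√(g·y₁) = 3.22/√(32.2×0.128) = 1.59.
Fr₁ = 1.59 lies in the undular range.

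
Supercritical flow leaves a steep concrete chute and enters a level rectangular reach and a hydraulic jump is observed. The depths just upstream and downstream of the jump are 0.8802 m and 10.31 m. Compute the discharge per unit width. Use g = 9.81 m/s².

q = 22.32 m²/s

For a rectangular channel the momentum equation gives q² = ½·g·y₁·y₂·(y₁ + y₂) = ½×9.81×0.8802×10.31×11.19 = 498.1.
q = √498.1 = 22.32 m²/s.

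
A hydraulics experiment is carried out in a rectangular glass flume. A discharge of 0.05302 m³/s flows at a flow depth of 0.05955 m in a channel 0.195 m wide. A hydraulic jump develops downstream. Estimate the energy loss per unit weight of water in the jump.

q = Q/b = 0.05302/0.195 = 0.2719 m²/s; V₁ = q/y₁ = 4.566 m/s. Fr₁ = V₁/√(g·y₁) = 5.974.
By Bélanger, y₂/y₁ = ½[√(1 + 8Fr₁²) − 1] = ½[√286.49 − 1] = 7.963.
y₂ = 7.963 × 0.05955 = 0.4742 m.
Head loss: ΔE = (y₂ − y₁)³/(4y₁y₂) = (0.4742 − 0.05955)³/(4×0.05955×0.4742) = 0.07129/0.1130 = 0.6311 m.

ΔE = 0.6311 m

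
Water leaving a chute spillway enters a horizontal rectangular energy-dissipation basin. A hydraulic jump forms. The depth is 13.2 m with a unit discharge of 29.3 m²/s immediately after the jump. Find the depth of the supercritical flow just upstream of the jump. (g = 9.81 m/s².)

y₁ = 0.938 m

V₂ = q/y₂ = 29.3/13.2 = 2.22 m/s; Fr₂ = V₂/√(g·y₂) = 0.195.
Since the conjugate-depth ratio holds either way, y₁/y₂ = ½[√(1 + 8Fr₂²) − 1] = ½[√1.304 − 1] = 0.0711.
y₁ = 0.0711 × 13.2 = 0.938 m.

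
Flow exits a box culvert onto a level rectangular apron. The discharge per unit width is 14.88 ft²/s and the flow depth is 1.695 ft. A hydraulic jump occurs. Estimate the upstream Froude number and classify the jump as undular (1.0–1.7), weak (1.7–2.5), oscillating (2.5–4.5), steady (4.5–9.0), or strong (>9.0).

V₁ = q/y₁ = 14.88/1.695 = 8.779 ft/s. Fr₁ = V₁/√(g·y₁) = 8.779/√(32.2×1.695) = 1.188.
Fr₁ = 1.188 lies in the undular range.

Fr₁ = 1.188; undular jump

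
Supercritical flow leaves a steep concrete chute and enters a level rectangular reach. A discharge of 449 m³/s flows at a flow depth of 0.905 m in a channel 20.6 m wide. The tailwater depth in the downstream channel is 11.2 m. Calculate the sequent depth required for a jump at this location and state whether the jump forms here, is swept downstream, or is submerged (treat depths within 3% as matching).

y₂ = 9.90 m; the jump is submerged

q = Q/b = 449/20.6 = 21.8 m²/s; V₁ = q/y₁ = 24.1 m/s. Fr₁ = V₁/√(g·y₁) = 8.08.
From the momentum equation for a rectangular channel, y₂/y₁ = ½[√(1 + 8Fr₁²) − 1] = ½[√523.7 − 1] = 10.9.
y₂ = 10.9 × 0.905 = 9.90 m.
Tailwater y_tw = 11.2 m: y_tw > y₂, so the jump is submerged.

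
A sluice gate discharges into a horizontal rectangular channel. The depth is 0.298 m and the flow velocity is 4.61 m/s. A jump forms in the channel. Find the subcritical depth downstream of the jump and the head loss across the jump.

y₂ = 0.997 m; ΔE = 0.287 m

Fr₁ = V₁/√(g·y₁) = 4.61/√(9.81×0.298) = 2.70.
Conjugate-depth relation: y₂/y₁ = ½[√(1 + 8Fr₁²) − 1] = ½[√59.16 − 1] = 3.35.
y₂ = 3.35 × 0.298 = 0.997 m.
Head loss: ΔE = (y₂ − y₁)³/(4y₁y₂) = (0.997 − 0.298)³/(4×0.298×0.997) = 0.342/1.19 = 0.287 m.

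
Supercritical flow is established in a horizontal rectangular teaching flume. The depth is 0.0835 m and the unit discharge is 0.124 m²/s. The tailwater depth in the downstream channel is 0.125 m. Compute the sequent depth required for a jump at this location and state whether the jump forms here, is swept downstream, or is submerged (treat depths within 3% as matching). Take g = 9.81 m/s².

V₁ = q/y₁ = 0.124/0.0835 = 1.49 m/s. Fr₁ = V₁/√(g·y₁) = 1.49/√(9.81×0.0835) = 1.64.
Bélanger equation: y₂/y₁ = ½[√(1 + 8Fr₁²) − 1] = ½[√22.54 − 1] = 1.87.
y₂ = 1.87 × 0.0835 = 0.156 m.
Tailwater y_tw = 0.125 m: y_tw < y₂, so the jump is swept downstream.

y₂ = 0.156 m; the jump is swept downstream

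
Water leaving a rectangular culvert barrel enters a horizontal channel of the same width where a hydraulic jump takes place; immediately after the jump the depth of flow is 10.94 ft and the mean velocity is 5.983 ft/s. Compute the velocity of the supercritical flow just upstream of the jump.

Fr₂ = V₂/√(g·y₂) = 5.983/√(32.2×10.94) = 0.3188.
Since the conjugate-depth ratio holds either way, y₁/y₂ = ½[√(1 + 8Fr₂²) − 1] = ½[√1.8129 − 1] = 0.1732.
y₁ = 0.1732 × 10.94 = 1.895 ft.
V₁ = q/y₁ = 65.45/1.895 = 34.54 ft/s.

V₁ = 34.54 ft/s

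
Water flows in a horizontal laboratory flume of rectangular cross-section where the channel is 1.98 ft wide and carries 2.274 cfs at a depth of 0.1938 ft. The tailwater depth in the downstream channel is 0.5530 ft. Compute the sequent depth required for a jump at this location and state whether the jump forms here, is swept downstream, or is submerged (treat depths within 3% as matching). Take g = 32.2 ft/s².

q = Q/b = 2.274/1.98 = 1.148 ft²/s; V₁ = q/y₁ = 5.926 ft/s. Fr₁ = V₁/√(g·y₁) = 2.372.
Bélanger equation: y₂/y₁ = ½[√(1 + 8Fr₁²) − 1] = ½[√46.022 − 1] = 2.892.
y₂ = 2.892 × 0.1938 = 0.5605 ft.
Tailwater y_tw = 0.5530 ft: y_tw ≈ y₂, so the jump forms here.

y₂ = 0.5605 ft; the jump forms here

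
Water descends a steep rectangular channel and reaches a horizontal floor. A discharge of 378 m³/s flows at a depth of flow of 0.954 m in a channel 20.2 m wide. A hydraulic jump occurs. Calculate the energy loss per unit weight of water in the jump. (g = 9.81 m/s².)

q = Q/b = 378/20.2 = 18.7 m²/s; V₁ = q/y₁ = 19.6 m/s. Fr₁ = V₁/√(g·y₁) = 6.41.
From the momentum equation for a rectangular channel, y₂/y₁ = ½[√(1 + 8Fr₁²) − 1] = ½[√329.9 − 1] = 8.58.
y₂ = 8.58 × 0.954 = 8.19 m.
Head loss: ΔE = (y₂ − y₁)³/(4y₁y₂) = (8.19 − 0.954)³/(4×0.954×8.19) = 378/31.2 = 12.1 m.

ΔE = 12.1 m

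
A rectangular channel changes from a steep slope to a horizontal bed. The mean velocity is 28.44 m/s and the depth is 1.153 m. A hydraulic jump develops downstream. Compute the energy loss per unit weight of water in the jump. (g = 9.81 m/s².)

Fr₁ = V₁/√(g·y₁) = 28.44/√(9.81×1.153) = 8.456.
From the momentum equation for a rectangular channel, y₂/y₁ = ½[√(1 + 8Fr₁²) − 1] = ½[√573.07 − 1] = 11.47.
y₂ = 11.47 × 1.153 = 13.22 m.
Head loss: ΔE = (y₂ − y₁)³/(4y₁y₂) = (13.22 − 1.153)³/(4×1.153×13.22) = 1759/60.99 = 28.84 m.

ΔE = 28.84 m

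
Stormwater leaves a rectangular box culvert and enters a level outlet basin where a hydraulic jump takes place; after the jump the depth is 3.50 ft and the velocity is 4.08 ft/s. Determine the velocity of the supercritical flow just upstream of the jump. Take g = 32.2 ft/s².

Fr₂ = V₂/√(g·y₂) = 4.08/√(32.2×3.50) = 0.384.
Since the conjugate-depth ratio holds either way, y₁/y₂ = ½[√(1 + 8Fr₂²) − 1] = ½[√2.182 − 1] = 0.239.
y₁ = 0.239 × 3.50 = 0.835 ft.
V₁ = q/y₁ = 14.3/0.835 = 17.1 ft/s.

V₁ = 17.1 ft/s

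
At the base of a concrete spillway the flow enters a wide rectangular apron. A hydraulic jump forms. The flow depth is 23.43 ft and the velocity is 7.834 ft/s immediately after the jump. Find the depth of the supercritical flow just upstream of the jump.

Fr₂ = V₂/√(g·y₂) = 7.834/√(32.2×23.43) = 0.2852.
Since the conjugate-depth ratio holds either way, y₁/y₂ = ½[√(1 + 8Fr₂²) − 1] = ½[√1.6508 − 1] = 0.1424.
y₁ = 0.1424 × 23.43 = 3.337 ft.

y₁ = 3.337 ft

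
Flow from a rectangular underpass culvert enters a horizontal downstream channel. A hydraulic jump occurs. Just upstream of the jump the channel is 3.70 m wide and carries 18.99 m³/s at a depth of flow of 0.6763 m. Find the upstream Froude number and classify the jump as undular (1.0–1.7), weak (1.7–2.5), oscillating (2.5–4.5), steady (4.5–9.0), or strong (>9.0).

q = Q/b = 18.99/3.70 = 5.132 m²/s; V₁ = q/y₁ = 7.589 m/s. Fr₁ = V₁/√(g·y₁) = 2.946.
Fr₁ = 2.946 lies in the oscillating range.

Fr₁ = 2.946; oscillating jump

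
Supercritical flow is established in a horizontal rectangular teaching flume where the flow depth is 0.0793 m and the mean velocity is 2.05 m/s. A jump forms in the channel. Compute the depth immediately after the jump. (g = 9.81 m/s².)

y₂ = 0.224 m

Fr₁ = V₁/√(g·y₁) = 2.05/√(9.81×0.0793) = 2.32.
Bélanger equation: y₂/y₁ = ½[√(1 + 8Fr₁²) − 1] = ½[√44.22 − 1] = 2.82.
y₂ = 2.82 × 0.0793 = 0.224 m.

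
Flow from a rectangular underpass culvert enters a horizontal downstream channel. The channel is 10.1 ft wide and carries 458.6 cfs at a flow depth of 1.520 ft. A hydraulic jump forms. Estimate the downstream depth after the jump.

y₂ = 8.450 ft

q = Q/b = 458.6/10.1 = 45.41 ft²/s; V₁ = q/y₁ = 29.87 ft/s. Fr₁ = V₁/√(g·y₁) = 4.270.
By Bélanger, y₂/y₁ = ½[√(1 + 8Fr₁²) − 1] = ½[√146.86 − 1] = 5.559.
y₂ = 5.559 × 1.520 = 8.450 ft.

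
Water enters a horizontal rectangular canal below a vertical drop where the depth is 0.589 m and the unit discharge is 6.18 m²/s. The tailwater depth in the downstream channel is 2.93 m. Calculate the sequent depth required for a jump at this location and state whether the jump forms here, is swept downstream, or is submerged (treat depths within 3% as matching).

y₂ = 3.35 m; the jump is swept downstream

V₁ = q/y₁ = 6.18/0.589 = 10.5 m/s. Fr₁ = V₁/√(g·y₁) = 10.5/√(9.81×0.589) = 4.36.
Conjugate-depth relation: y₂/y₁ = ½[√(1 + 8Fr₁²) − 1] = ½[√153.4 − 1] = 5.69.
y₂ = 5.69 × 0.589 = 3.35 m.
Tailwater y_tw = 2.93 m: y_tw < y₂, so the jump is swept downstream.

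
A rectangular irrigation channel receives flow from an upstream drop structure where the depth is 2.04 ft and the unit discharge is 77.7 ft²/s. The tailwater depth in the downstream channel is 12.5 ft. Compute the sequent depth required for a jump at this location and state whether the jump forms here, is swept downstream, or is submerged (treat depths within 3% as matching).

V₁ = q/y₁ = 77.7/2.04 = 38.1 ft/s. Fr₁ = V₁/√(g·y₁) = 38.1/√(32.2×2.04) = 4.70.
Sequent-depth ratio: y₂/y₁ = ½[√(1 + 8Fr₁²) − 1] = ½[√177.7 − 1] = 6.16.
y₂ = 6.16 × 2.04 = 12.6 ft.
Tailwater y_tw = 12.5 ft: y_tw ≈ y₂, so the jump forms here.

y₂ = 12.6 ft; the jump forms here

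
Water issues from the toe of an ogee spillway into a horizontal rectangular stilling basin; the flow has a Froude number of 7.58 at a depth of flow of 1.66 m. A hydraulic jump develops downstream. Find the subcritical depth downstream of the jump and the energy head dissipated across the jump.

y₂ = 17.0 m; ΔE = 31.9 m

Fr₁ = 7.58 (given).
Sequent-depth ratio: y₂/y₁ = ½[√(1 + 8Fr₁²) − 1] = ½[√460.7 − 1] = 10.2.
y₂ = 10.2 × 1.66 = 17.0 m.
Head loss: ΔE = (y₂ − y₁)³/(4y₁y₂) = (17.0 − 1.66)³/(4×1.66×17.0) = 3599/113 = 31.9 m.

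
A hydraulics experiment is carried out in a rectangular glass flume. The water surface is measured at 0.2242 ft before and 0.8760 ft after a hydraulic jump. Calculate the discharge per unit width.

For a rectangular channel the momentum equation gives q² = ½·g·y₁·y₂·(y₁ + y₂) = ½×32.2×0.2242×0.8760×1.100 = 3.479.
q = √3.479 = 1.865 ft²/s.

q = 1.865 ft²/s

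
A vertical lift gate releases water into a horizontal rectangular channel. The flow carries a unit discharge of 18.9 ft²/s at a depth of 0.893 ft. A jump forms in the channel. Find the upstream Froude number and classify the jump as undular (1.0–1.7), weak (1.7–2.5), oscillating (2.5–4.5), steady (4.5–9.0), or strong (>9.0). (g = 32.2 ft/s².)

Fr₁ = 3.95; oscillating jump

V₁ = q/y₁ = 18.9/0.893 = 21.2 ft/s. Fr₁ = V₁/√(g·y₁) = 21.2/√(32.2×0.893) = 3.95.
Fr₁ = 3.95 lies in the oscillating range.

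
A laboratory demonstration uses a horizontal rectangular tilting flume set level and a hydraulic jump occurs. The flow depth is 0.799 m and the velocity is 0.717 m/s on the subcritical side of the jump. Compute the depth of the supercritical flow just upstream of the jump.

y₁ = 0.0938 m

Fr₂ = V₂/√(g·y₂) = 0.717/√(9.81×0.799) = 0.256.
From the momentum equation (using Fr₂), y₁/y₂ = ½[√(1 + 8Fr₂²) − 1] = ½[√1.525 − 1] = 0.117.
y₁ = 0.117 × 0.799 = 0.0938 m.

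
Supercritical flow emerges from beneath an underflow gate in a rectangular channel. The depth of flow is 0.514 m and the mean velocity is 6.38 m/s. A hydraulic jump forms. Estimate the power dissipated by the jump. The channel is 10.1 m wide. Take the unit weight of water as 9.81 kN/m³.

P = 195 kW

Fr₁ = V₁/√(g·y₁) = 6.38/√(9.81×0.514) = 2.84.
Bélanger equation: y₂/y₁ = ½[√(1 + 8Fr₁²) − 1] = ½[√65.58 − 1] = 3.55.
y₂ = 3.55 × 0.514 = 1.82 m.
Head loss: ΔE = (y₂ − y₁)³/(4y₁y₂) = (1.82 − 0.514)³/(4×0.514×1.82) = 2.25/3.75 = 0.600 m.
q = V₁·y₁ = 6.38 × 0.514 = 3.28 m²/s. Q = q·b = 3.28 × 10.1 = 33.1 m³/s. P = γ·Q·ΔE = 9.81 × 33.1 × 0.600 = 195 kW.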